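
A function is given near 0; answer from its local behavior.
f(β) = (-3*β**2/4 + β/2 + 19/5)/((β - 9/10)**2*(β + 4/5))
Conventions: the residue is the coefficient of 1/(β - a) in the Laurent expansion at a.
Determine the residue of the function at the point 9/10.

The residue is -2035/1156.

At the order-2 pole 9/10 set g(β) = (β - (9/10))^2*f(β) = (-3*β**2/4 + β/2 + 19/5)/(β + 4/5).
Order-2 pole: residue = g'(a); g'(9/10) = -2035/1156, so the residue is -2035/1156.


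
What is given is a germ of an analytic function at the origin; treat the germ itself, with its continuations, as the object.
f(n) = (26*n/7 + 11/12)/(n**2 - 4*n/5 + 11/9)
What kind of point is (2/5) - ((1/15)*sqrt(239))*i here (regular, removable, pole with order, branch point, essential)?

The point is a pole of order 1.

The denominator factor n**2 - 4*n/5 + 11/9 vanishes at (2/5) - ((1/15)*sqrt(239))*i and appears to the power 1; the numerator there equals (1009/420) - ((26/105)*sqrt(239))*i, nonzero, and no other factor vanishes.
Hence a pole whose order is the multiplicity, 1.


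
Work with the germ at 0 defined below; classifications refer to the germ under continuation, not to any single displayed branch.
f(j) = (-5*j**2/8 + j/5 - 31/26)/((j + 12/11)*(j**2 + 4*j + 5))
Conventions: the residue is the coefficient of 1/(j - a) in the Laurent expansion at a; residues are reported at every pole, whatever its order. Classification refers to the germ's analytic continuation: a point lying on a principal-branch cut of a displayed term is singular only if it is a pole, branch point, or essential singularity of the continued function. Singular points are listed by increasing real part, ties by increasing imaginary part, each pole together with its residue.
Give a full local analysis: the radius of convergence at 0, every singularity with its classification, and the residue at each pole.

Radius of convergence at 0: 12/11.
At (-2) - (1)*i: a pole of order 1; residue (63723/229840) + (184107/114920)*i.
At (-2) + (1)*i: a pole of order 1; residue (63723/229840) - (184107/114920)*i.
At -12/11: a pole of order 1; residue -33887/28730.

Denominator factor (j**2 + 4*j + 5): discriminant -4, complex-conjugate roots (-2) + (1)*i and (-2) - (1)*i; poles of order 1, moduli sqrt(5) and sqrt(5).
Denominator factor (j + 12/11): pole of order 1 at -12/11, modulus 12/11.
The radius of convergence is the smallest modulus among the singular points: 12/11.
The factor j**2 + 4*j + 5 splits as (j - a)(j - a') with a = (-2) - (1)*i, a' = (-2) + (1)*i. At the order-1 pole a set g(j) = (j - a)*f(j) = [(-5*j**2/8 + j/5 - 31/26)/(j + 12/11)] / (j - a').
Simple pole: residue = g(a) at a = (-2) - (1)*i, which is (63723/229840) + (184107/114920)*i.
The factor j**2 + 4*j + 5 splits as (j - a)(j - a') with a = (-2) + (1)*i, a' = (-2) - (1)*i. At the order-1 pole a set g(j) = (j - a)*f(j) = [(-5*j**2/8 + j/5 - 31/26)/(j + 12/11)] / (j - a').
Simple pole: residue = g(a) at a = (-2) + (1)*i, which is (63723/229840) - (184107/114920)*i.
At the order-1 pole -12/11 set g(j) = (j - (-12/11))*f(j) = (-5*j**2/8 + j/5 - 31/26)/(j**2 + 4*j + 5).
Simple pole: residue = g(a) at a = -12/11, which is -33887/28730.
List the singular points by increasing real part (a conjugate pair: the negative imaginary part first).


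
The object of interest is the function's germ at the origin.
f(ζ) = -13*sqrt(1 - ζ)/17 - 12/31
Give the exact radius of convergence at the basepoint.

The radius of convergence is 1.

Branch term (-13/17)*sqrt(1 - ζ/(1)): its argument vanishes at ζ = 1, a square-root branch point, modulus 1.
The radius of convergence is the smallest modulus among the singular points: 1.


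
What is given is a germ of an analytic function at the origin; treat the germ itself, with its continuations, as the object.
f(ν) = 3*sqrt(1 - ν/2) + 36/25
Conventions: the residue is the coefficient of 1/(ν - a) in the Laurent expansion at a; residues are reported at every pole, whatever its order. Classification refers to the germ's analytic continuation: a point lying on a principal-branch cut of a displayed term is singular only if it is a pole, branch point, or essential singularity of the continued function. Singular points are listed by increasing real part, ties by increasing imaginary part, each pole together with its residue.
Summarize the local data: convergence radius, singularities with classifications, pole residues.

Radius of convergence at 0: 2.
At 2: an algebraic (square-root) branch point.

Branch term (3)*sqrt(1 - ν/(2)): its argument vanishes at ν = 2, a square-root branch point, modulus 2.
The radius of convergence is the smallest modulus among the singular points: 2.


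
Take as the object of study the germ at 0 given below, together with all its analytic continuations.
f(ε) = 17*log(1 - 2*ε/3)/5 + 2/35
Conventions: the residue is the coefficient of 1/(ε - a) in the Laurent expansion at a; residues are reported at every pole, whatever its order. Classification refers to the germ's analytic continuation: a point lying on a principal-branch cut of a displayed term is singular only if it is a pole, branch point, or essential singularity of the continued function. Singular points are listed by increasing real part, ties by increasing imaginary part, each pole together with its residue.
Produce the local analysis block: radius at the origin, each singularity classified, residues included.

Branch term (17/5)*log(1 - ε/(3/2)): its argument vanishes at ε = 3/2, a logarithmic branch point, modulus 3/2.
The radius of convergence is the smallest modulus among the singular points: 3/2.

Radius of convergence at 0: 3/2.
At 3/2: a logarithmic branch point.


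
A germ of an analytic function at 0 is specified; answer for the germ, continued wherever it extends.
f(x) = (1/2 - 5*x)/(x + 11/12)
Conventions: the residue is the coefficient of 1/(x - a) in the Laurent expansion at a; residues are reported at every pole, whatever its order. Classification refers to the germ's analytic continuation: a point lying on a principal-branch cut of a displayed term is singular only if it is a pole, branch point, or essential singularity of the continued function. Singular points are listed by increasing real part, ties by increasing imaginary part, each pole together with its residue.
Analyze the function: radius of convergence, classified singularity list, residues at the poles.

Denominator factor (x + 11/12): pole of order 1 at -11/12, modulus 11/12.
The radius of convergence is the smallest modulus among the singular points: 11/12.
At the order-1 pole -11/12 set g(x) = (x - (-11/12))*f(x) = 1/2 - 5*x.
Simple pole: residue = g(a) at a = -11/12, which is 61/12.

Radius of convergence at 0: 11/12.
At -11/12: a pole of order 1; residue 61/12.


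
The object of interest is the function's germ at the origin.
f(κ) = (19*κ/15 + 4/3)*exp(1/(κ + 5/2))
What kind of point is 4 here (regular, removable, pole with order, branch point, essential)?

The point is a regular point.

There is no denominator, hence no pole anywhere.
The essential point of exp(1/(κ - (-5/2))) is -5/2, not 4.
So the germ continues analytically to 4.


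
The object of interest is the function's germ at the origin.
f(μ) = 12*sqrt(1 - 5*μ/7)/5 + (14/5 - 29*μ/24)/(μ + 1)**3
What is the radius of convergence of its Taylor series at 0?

Denominator factor (μ + 1)^3: pole of order 3 at -1, modulus 1.
Branch term (12/5)*sqrt(1 - μ/(7/5)): its argument vanishes at μ = 7/5, a square-root branch point, modulus 7/5.
The radius of convergence is the smallest modulus among the singular points: 1.

The radius of convergence is 1.


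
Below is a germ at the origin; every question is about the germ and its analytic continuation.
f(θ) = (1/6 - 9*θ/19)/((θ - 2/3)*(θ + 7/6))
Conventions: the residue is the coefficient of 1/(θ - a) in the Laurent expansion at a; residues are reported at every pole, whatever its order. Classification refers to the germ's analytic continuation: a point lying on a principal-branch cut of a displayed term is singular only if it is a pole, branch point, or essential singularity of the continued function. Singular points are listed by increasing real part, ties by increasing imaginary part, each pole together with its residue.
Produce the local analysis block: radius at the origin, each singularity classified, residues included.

Radius of convergence at 0: 2/3.
At -7/6: a pole of order 1; residue -82/209.
At 2/3: a pole of order 1; residue -17/209.

Denominator factor (θ + 7/6): pole of order 1 at -7/6, modulus 7/6.
Denominator factor (θ - 2/3): pole of order 1 at 2/3, modulus 2/3.
The radius of convergence is the smallest modulus among the singular points: 2/3.
At the order-1 pole -7/6 set g(θ) = (θ - (-7/6))*f(θ) = (1/6 - 9*θ/19)/(θ - 2/3).
Simple pole: residue = g(a) at a = -7/6, which is -82/209.
At the order-1 pole 2/3 set g(θ) = (θ - (2/3))*f(θ) = (1/6 - 9*θ/19)/(θ + 7/6).
Simple pole: residue = g(a) at a = 2/3, which is -17/209.
List the singular points by increasing real part (a conjugate pair: the negative imaginary part first).


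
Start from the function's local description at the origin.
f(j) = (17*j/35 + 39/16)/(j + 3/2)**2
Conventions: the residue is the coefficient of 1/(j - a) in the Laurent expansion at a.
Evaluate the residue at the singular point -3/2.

The residue is 17/35.

At the order-2 pole -3/2 set g(j) = (j - (-3/2))^2*f(j) = 17*j/35 + 39/16.
Order-2 pole: residue = g'(a); g'(-3/2) = 17/35, so the residue is 17/35.


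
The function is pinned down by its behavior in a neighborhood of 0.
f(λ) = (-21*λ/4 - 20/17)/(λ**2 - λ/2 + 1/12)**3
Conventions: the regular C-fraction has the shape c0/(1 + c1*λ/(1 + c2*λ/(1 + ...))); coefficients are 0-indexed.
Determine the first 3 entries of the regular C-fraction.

The regular C-fraction coefficients are [-34560/17, -1797/80, 521043/47920].

Taylor coefficients (expand at 0): a_0 = -34560/17, a_1 = -776304/17, a_2 = -8996832/17.
c0 = a_0 = -34560/17. Peel one level at a time: if S = 1 + c*λ/S' with S'(0) = 1, then c is the λ-coefficient of S and S' = c*λ/(S - 1).
S_1 = c0/f = 1 + (-1797/80)*λ + (1563129/6400)*λ^2 + ...; c1 = -1797/80.
S_2 = c1*λ/(S_1 - 1) = 1 + (521043/47920)*λ + ...; c2 = 521043/47920.


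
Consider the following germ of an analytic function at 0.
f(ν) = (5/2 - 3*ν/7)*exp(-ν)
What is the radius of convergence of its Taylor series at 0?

The factor exp(-ν) is entire and contributes no finite singular point.
The polynomial part has no poles.
No finite singular points: the Taylor series at 0 converges everywhere.

The radius of convergence is infinite.


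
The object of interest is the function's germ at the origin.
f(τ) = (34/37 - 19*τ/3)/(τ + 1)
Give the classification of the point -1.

The denominator factor τ + 1 vanishes at -1 and appears to the power 1; the numerator there equals 805/111, nonzero, and no other factor vanishes.
Hence a pole whose order is the multiplicity, 1.

The point is a pole of order 1.


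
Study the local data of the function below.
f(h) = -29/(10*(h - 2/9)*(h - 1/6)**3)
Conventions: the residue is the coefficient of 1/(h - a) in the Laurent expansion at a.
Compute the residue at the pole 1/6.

At the order-3 pole 1/6 set g(h) = (h - (1/6))^3*f(h) = -29/(10*(h - 2/9)).
Order-3 pole: residue = g''(a)/2; g''(1/6) = 169128/5, so the residue is 84564/5.

The residue is 84564/5.


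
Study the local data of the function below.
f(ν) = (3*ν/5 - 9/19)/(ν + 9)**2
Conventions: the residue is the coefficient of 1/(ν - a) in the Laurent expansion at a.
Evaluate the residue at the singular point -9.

The residue is 3/5.

At the order-2 pole -9 set g(ν) = (ν - (-9))^2*f(ν) = 3*ν/5 - 9/19.
Order-2 pole: residue = g'(a); g'(-9) = 3/5, so the residue is 3/5.


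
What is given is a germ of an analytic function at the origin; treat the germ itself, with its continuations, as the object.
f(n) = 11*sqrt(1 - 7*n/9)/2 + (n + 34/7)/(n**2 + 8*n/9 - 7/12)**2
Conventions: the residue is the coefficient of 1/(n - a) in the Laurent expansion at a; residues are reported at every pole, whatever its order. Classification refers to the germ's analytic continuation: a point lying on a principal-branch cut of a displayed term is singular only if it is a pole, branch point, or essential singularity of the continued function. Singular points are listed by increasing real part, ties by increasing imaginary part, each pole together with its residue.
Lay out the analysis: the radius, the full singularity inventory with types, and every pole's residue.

Denominator factor (n**2 + 8*n/9 - 7/12)^2: discriminant 253/81, real irrational roots -4/9 + (1/18)*sqrt(253) and -4/9 - (1/18)*sqrt(253); poles of order 2, moduli -4/9 + (1/18)*sqrt(253) and 4/9 + (1/18)*sqrt(253).
Branch term (11/2)*sqrt(1 - n/(9/7)): its argument vanishes at n = 9/7, a square-root branch point, modulus 9/7.
The radius of convergence is the smallest modulus among the singular points: -4/9 + (1/18)*sqrt(253).
The branch term is analytic at -4/9 - (1/18)*sqrt(253) and contributes nothing to the residue; only the rational part matters.
The factor n**2 + 8*n/9 - 7/12 splits as (n - a)(n - a') with a = -4/9 - (1/18)*sqrt(253), a' = -4/9 + (1/18)*sqrt(253). At the order-2 pole a set g(n) = (n - a)^2*(rational part) = [n + 34/7] / (n - a')^2.
Order-2 pole: residue = g'(a); g'(-4/9 - (1/18)*sqrt(253)) = (45036/448063)*sqrt(253), so the residue is (45036/448063)*sqrt(253).
The branch term is analytic at -4/9 + (1/18)*sqrt(253) and contributes nothing to the residue; only the rational part matters.
The factor n**2 + 8*n/9 - 7/12 splits as (n - a)(n - a') with a = -4/9 + (1/18)*sqrt(253), a' = -4/9 - (1/18)*sqrt(253). At the order-2 pole a set g(n) = (n - a)^2*(rational part) = [n + 34/7] / (n - a')^2.
Order-2 pole: residue = g'(a); g'(-4/9 + (1/18)*sqrt(253)) = -(45036/448063)*sqrt(253), so the residue is -(45036/448063)*sqrt(253).
List the singular points by increasing real part (a conjugate pair: the negative imaginary part first).

Radius of convergence at 0: -4/9 + (1/18)*sqrt(253).
At -4/9 - (1/18)*sqrt(253): a pole of order 2; residue (45036/448063)*sqrt(253).
At -4/9 + (1/18)*sqrt(253): a pole of order 2; residue -(45036/448063)*sqrt(253).
At 9/7: an algebraic (square-root) branch point.


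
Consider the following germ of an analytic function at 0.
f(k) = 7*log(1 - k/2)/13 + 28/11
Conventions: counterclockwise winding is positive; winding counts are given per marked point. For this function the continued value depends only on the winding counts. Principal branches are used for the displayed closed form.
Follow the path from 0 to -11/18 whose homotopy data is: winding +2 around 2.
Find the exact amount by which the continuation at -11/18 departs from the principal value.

The rational part is single-valued and drops out of the difference; each branch term changes only by its own monodromy.
(7/13)*log(1 - k/(2)): each positive loop around 2 adds 2*pi*i to the log, so winding +2 contributes (7/13)*(2)*2*pi*i = (28/13)*pi*i.
Summing the contributions at k = -11/18 gives (28/13)*pi*i.

Continued minus principal equals (28/13)*pi*i.


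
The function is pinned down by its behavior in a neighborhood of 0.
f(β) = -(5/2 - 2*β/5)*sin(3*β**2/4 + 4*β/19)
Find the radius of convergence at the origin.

The radius of convergence is infinite.

The factor -sin(3*β**2/4 + 4*β/19) is entire and contributes no finite singular point.
The polynomial part has no poles.
No finite singular points: the Taylor series at 0 converges everywhere.


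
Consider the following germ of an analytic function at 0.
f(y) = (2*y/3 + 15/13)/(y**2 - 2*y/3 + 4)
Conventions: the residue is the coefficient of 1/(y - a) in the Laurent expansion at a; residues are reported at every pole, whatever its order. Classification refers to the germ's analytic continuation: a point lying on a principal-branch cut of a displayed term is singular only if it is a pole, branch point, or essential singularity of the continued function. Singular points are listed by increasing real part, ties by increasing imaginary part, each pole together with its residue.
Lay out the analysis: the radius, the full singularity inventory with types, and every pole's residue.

Denominator factor (y**2 - 2*y/3 + 4): discriminant -140/9, complex-conjugate roots (1/3) + ((1/3)*sqrt(35))*i and (1/3) - ((1/3)*sqrt(35))*i; poles of order 1, moduli 2 and 2.
The radius of convergence is the smallest modulus among the singular points: 2.
The factor y**2 - 2*y/3 + 4 splits as (y - a)(y - a') with a = (1/3) - ((1/3)*sqrt(35))*i, a' = (1/3) + ((1/3)*sqrt(35))*i. At the order-1 pole a set g(y) = (y - a)*f(y) = [2*y/3 + 15/13] / (y - a').
Simple pole: residue = g(a) at a = (1/3) - ((1/3)*sqrt(35))*i, which is (1/3) + ((23/390)*sqrt(35))*i.
The factor y**2 - 2*y/3 + 4 splits as (y - a)(y - a') with a = (1/3) + ((1/3)*sqrt(35))*i, a' = (1/3) - ((1/3)*sqrt(35))*i. At the order-1 pole a set g(y) = (y - a)*f(y) = [2*y/3 + 15/13] / (y - a').
Simple pole: residue = g(a) at a = (1/3) + ((1/3)*sqrt(35))*i, which is (1/3) - ((23/390)*sqrt(35))*i.
List the singular points by increasing real part (a conjugate pair: the negative imaginary part first).

Radius of convergence at 0: 2.
At (1/3) - ((1/3)*sqrt(35))*i: a pole of order 1; residue (1/3) + ((23/390)*sqrt(35))*i.
At (1/3) + ((1/3)*sqrt(35))*i: a pole of order 1; residue (1/3) - ((23/390)*sqrt(35))*i.


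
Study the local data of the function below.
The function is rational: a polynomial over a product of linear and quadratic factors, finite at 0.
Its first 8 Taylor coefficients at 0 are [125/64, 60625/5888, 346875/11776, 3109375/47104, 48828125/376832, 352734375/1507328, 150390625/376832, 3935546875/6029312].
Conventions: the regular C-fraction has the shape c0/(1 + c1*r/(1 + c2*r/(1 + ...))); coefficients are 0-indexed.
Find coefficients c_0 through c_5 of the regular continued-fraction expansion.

The regular C-fraction coefficients are [125/64, -485/92, 21515/8924, -613985/834782, 64335735/183789736, -21515/42712].

Taylor coefficients (read off): a_0 = 125/64, a_1 = 60625/5888, a_2 = 346875/11776, a_3 = 3109375/47104, a_4 = 48828125/376832, a_5 = 352734375/1507328.
c0 = a_0 = 125/64. Peel one level at a time: if S = 1 + c*r/S' with S'(0) = 1, then c is the r-coefficient of S and S' = c*r/(S - 1).
S_1 = c0/f = 1 + (-485/92)*r + (107575/8464)*r^2 + ...; c1 = -485/92.
S_2 = c1*r/(S_1 - 1) = 1 + (21515/8924)*r + (133475/75272)*r^2 + ...; c2 = 21515/8924.
S_3 = c2*r/(S_2 - 1) = 1 + (-613985/834782)*r + (76274325/296252944)*r^2 + ...; c3 = -613985/834782.
S_4 = c3*r/(S_3 - 1) = 1 + (64335735/183789736)*r + (321678675/1824314944)*r^2 + ...; c4 = 64335735/183789736.
S_5 = c4*r/(S_4 - 1) = 1 + (-21515/42712)*r + ...; c5 = -21515/42712.


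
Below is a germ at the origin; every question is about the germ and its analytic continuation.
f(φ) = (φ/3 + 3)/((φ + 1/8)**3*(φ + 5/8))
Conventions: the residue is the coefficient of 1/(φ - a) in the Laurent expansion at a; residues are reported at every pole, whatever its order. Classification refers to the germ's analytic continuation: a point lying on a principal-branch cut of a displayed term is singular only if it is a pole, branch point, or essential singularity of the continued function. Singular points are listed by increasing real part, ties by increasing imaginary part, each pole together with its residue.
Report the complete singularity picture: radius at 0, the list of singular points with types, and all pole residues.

Radius of convergence at 0: 1/8.
At -5/8: a pole of order 1; residue -67/3.
At -1/8: a pole of order 3; residue 67/3.

Denominator factor (φ + 1/8)^3: pole of order 3 at -1/8, modulus 1/8.
Denominator factor (φ + 5/8): pole of order 1 at -5/8, modulus 5/8.
The radius of convergence is the smallest modulus among the singular points: 1/8.
At the order-1 pole -5/8 set g(φ) = (φ - (-5/8))*f(φ) = (φ/3 + 3)/(φ + 1/8)**3.
Simple pole: residue = g(a) at a = -5/8, which is -67/3.
At the order-3 pole -1/8 set g(φ) = (φ - (-1/8))^3*f(φ) = (φ/3 + 3)/(φ + 5/8).
Order-3 pole: residue = g''(a)/2; g''(-1/8) = 134/3, so the residue is 67/3.
List the singular points by increasing real part (a conjugate pair: the negative imaginary part first).


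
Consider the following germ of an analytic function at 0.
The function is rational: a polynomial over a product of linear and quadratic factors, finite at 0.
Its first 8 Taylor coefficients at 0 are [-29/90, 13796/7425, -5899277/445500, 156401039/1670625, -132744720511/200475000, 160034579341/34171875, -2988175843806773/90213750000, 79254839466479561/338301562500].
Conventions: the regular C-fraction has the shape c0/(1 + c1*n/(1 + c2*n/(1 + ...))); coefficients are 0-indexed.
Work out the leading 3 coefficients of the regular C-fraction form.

The regular C-fraction coefficients are [-29/90, 27592/4785, 23948829/17603696].

Taylor coefficients (read off): a_0 = -29/90, a_1 = 13796/7425, a_2 = -5899277/445500.
c0 = a_0 = -29/90. Peel one level at a time: if S = 1 + c*n/S' with S'(0) = 1, then c is the n-coefficient of S and S' = c*n/(S - 1).
S_1 = c0/f = 1 + (27592/4785)*n + (-7982943/1017610)*n^2 + ...; c1 = 27592/4785.
S_2 = c1*n/(S_1 - 1) = 1 + (23948829/17603696)*n + ...; c2 = 23948829/17603696.


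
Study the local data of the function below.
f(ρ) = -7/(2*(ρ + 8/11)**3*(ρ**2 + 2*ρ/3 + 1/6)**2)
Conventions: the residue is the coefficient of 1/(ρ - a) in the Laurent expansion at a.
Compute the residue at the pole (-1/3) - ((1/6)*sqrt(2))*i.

The residue is (25942739284/20295603) - ((12257808563/20295603)*sqrt(2))*i.

The factor ρ**2 + 2*ρ/3 + 1/6 splits as (ρ - a)(ρ - a') with a = (-1/3) - ((1/6)*sqrt(2))*i, a' = (-1/3) + ((1/6)*sqrt(2))*i. At the order-2 pole a set g(ρ) = (ρ - a)^2*f(ρ) = [-7/(2*(ρ + 8/11)**3)] / (ρ - a')^2.
Order-2 pole: residue = g'(a); g'((-1/3) - ((1/6)*sqrt(2))*i) = (25942739284/20295603) - ((12257808563/20295603)*sqrt(2))*i, so the residue is (25942739284/20295603) - ((12257808563/20295603)*sqrt(2))*i.


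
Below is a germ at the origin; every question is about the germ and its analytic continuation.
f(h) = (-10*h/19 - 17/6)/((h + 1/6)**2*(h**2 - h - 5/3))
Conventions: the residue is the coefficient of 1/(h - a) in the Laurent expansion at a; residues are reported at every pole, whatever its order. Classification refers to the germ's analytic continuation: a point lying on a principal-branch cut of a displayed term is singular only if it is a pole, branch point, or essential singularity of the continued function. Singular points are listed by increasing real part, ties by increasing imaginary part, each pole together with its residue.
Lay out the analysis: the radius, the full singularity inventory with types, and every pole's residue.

Radius of convergence at 0: 1/6.
At 1/2 - (1/6)*sqrt(69): a pole of order 1; residue 35532/53371 + (146910/1227533)*sqrt(69).
At -1/6: a pole of order 2; residue -71064/53371.
At 1/2 + (1/6)*sqrt(69): a pole of order 1; residue 35532/53371 - (146910/1227533)*sqrt(69).


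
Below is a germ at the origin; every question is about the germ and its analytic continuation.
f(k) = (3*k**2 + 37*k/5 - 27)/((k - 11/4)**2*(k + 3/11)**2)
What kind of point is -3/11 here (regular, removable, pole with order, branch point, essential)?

The denominator factor k + 3/11 vanishes at -3/11 and appears to the power 2; the numerator there equals -17421/605, nonzero, and no other factor vanishes.
Hence a pole whose order is the multiplicity, 2.

The point is a pole of order 2.


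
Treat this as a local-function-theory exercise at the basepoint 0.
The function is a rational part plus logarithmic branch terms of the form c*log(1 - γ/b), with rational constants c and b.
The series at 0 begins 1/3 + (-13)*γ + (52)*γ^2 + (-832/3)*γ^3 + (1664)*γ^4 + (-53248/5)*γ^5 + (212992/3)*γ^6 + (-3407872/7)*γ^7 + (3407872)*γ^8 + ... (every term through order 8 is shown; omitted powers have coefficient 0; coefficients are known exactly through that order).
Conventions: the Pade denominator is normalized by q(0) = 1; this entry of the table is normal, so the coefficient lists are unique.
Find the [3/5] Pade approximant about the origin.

Taylor coefficients needed (read off): a_0 = 1/3, a_1 = -13, a_2 = 52, a_3 = -832/3, a_4 = 1664, a_5 = -53248/5, a_6 = 212992/3, a_7 = -3407872/7, a_8 = 3407872.
Write the denominator as Q(γ) = 1 + q1*γ + q2*γ^2 + q3*γ^3 + q4*γ^4 + q5*γ^5. Requiring Q*f - P = O(γ^9) with deg P <= 3 kills the coefficients of γ^4..γ^8 in Q*f:
  γ^4: a_4 + q1*a_3 + q2*a_2 + q3*a_1 + q4*a_0 = 0, i.e. 1664 + (-832/3)*q1 + (52)*q2 + (-13)*q3 + (1/3)*q4 = 0.
  γ^5: a_5 + q1*a_4 + q2*a_3 + q3*a_2 + q4*a_1 + q5*a_0 = 0, i.e. -53248/5 + (1664)*q1 + (-832/3)*q2 + (52)*q3 + (-13)*q4 + (1/3)*q5 = 0.
  γ^6: a_6 + q1*a_5 + q2*a_4 + q3*a_3 + q4*a_2 + q5*a_1 = 0, i.e. 212992/3 + (-53248/5)*q1 + (1664)*q2 + (-832/3)*q3 + (52)*q4 + (-13)*q5 = 0.
  γ^7: a_7 + q1*a_6 + q2*a_5 + q3*a_4 + q4*a_3 + q5*a_2 = 0, i.e. -3407872/7 + (212992/3)*q1 + (-53248/5)*q2 + (1664)*q3 + (-832/3)*q4 + (52)*q5 = 0.
  γ^8: a_8 + q1*a_7 + q2*a_6 + q3*a_5 + q4*a_4 + q5*a_3 = 0, i.e. 3407872 + (-3407872/7)*q1 + (212992/3)*q2 + (-53248/5)*q3 + (1664)*q4 + (-832/3)*q5 = 0.
Solving this linear system: q1 = 13399/934, q2 = 589852/9807, q3 = 202992/3269, q4 = -56576/3269, q5 = 685568/49035.
The numerator is Q*f truncated at degree 3: P0 = a_0 = 1/3; P1 = a_1 + q1*a_0 = -23027/2802; P2 = a_2 + q1*a_1 + q2*a_0 = -6734293/58842; P3 = a_3 + q1*a_2 + q2*a_1 + q3*a_0 = -956346/3269.

The Pade approximant has numerator coefficients [1/3, -23027/2802, -6734293/58842, -956346/3269]; denominator coefficients [1, 13399/934, 589852/9807, 202992/3269, -56576/3269, 685568/49035].


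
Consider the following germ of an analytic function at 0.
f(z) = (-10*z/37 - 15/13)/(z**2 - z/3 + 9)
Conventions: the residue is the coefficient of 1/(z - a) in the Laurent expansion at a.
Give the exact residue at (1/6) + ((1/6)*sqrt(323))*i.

The residue is (-5/37) + ((1730/155363)*sqrt(323))*i.

The factor z**2 - z/3 + 9 splits as (z - a)(z - a') with a = (1/6) + ((1/6)*sqrt(323))*i, a' = (1/6) - ((1/6)*sqrt(323))*i. At the order-1 pole a set g(z) = (z - a)*f(z) = [-10*z/37 - 15/13] / (z - a').
Simple pole: residue = g(a) at a = (1/6) + ((1/6)*sqrt(323))*i, which is (-5/37) + ((1730/155363)*sqrt(323))*i.


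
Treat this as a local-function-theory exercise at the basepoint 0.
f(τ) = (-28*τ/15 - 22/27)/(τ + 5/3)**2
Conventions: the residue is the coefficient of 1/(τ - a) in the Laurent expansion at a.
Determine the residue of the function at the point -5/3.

The residue is -28/15.

At the order-2 pole -5/3 set g(τ) = (τ - (-5/3))^2*f(τ) = -28*τ/15 - 22/27.
Order-2 pole: residue = g'(a); g'(-5/3) = -28/15, so the residue is -28/15.


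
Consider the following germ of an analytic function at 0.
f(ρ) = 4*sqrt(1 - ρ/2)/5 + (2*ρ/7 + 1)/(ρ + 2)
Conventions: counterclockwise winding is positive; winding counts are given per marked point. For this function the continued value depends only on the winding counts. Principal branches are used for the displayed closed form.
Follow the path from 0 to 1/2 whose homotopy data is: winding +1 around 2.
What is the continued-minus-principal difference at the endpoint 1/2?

The rational part is single-valued and drops out of the difference; each branch term changes only by its own monodromy.
(4/5)*sqrt(1 - ρ/(2)): winding +1 is odd, the square root flips sign, contributing -2*(4/5)*sqrt(1 - (1/2)/(2)) = -2*(4/5)*sqrt(3/4) = -(4/5)*sqrt(3).
Summing the contributions at ρ = 1/2 gives -(4/5)*sqrt(3).

Continued minus principal equals -(4/5)*sqrt(3).


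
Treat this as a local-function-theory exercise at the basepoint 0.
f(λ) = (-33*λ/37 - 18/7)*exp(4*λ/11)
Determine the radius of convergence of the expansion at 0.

The factor exp(4*λ/11) is entire and contributes no finite singular point.
The polynomial part has no poles.
No finite singular points: the Taylor series at 0 converges everywhere.

The radius of convergence is infinite.


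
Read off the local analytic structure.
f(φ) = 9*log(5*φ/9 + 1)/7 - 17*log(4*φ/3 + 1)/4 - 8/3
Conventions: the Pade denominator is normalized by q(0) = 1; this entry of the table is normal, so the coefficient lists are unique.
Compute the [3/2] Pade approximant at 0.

The Pade approximant has numerator coefficients [-8/3, -76346575976/8179500735, -128288391899/21033001890, -58852110104/220846519845]; denominator coefficients [1, 639974506/389500035, 4053214561/7011000630].

Taylor coefficients needed (expand at 0): a_0 = -8/3, a_1 = -104/21, a_2 = 451/126, a_3 = -5587/1701, a_4 = 67919/20412, a_5 = -819403/229635.
Write the denominator as Q(φ) = 1 + q1*φ + q2*φ^2. Requiring Q*f - P = O(φ^6) with deg P <= 3 kills the coefficients of φ^4..φ^5 in Q*f:
  φ^4: a_4 + q1*a_3 + q2*a_2 = 0, i.e. 67919/20412 + (-5587/1701)*q1 + (451/126)*q2 = 0.
  φ^5: a_5 + q1*a_4 + q2*a_3 = 0, i.e. -819403/229635 + (67919/20412)*q1 + (-5587/1701)*q2 = 0.
Solving this linear system: q1 = 639974506/389500035, q2 = 4053214561/7011000630.
The numerator is Q*f truncated at degree 3: P0 = a_0 = -8/3; P1 = a_1 + q1*a_0 = -76346575976/8179500735; P2 = a_2 + q1*a_1 + q2*a_0 = -128288391899/21033001890; P3 = a_3 + q1*a_2 + q2*a_1 = -58852110104/220846519845.


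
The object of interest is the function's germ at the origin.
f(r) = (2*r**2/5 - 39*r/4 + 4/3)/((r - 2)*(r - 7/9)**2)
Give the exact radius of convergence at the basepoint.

The radius of convergence is 7/9.

Denominator factor (r - 7/9)^2: pole of order 2 at 7/9, modulus 7/9.
Denominator factor (r - 2): pole of order 1 at 2, modulus 2.
The radius of convergence is the smallest modulus among the singular points: 7/9.


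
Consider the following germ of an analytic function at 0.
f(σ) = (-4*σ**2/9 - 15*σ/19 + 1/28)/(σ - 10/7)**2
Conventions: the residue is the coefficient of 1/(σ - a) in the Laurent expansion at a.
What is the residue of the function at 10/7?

At the order-2 pole 10/7 set g(σ) = (σ - (10/7))^2*f(σ) = -4*σ**2/9 - 15*σ/19 + 1/28.
Order-2 pole: residue = g'(a); g'(10/7) = -2465/1197, so the residue is -2465/1197.

The residue is -2465/1197.


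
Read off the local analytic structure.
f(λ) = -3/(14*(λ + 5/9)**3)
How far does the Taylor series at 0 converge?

Denominator factor (λ + 5/9)^3: pole of order 3 at -5/9, modulus 5/9.
The radius of convergence is the smallest modulus among the singular points: 5/9.

The radius of convergence is 5/9.


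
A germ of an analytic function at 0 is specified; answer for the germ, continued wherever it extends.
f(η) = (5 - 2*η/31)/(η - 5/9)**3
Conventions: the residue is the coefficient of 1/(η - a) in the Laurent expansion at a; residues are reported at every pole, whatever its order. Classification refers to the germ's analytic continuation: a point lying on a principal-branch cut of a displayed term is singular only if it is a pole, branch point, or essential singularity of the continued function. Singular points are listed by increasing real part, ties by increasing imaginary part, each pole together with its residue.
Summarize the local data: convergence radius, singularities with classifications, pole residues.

Denominator factor (η - 5/9)^3: pole of order 3 at 5/9, modulus 5/9.
The radius of convergence is the smallest modulus among the singular points: 5/9.
At the order-3 pole 5/9 set g(η) = (η - (5/9))^3*f(η) = 5 - 2*η/31.
Order-3 pole: residue = g''(a)/2; g''(5/9) = 0, so the residue is 0.

Radius of convergence at 0: 5/9.
At 5/9: a pole of order 3; residue 0.


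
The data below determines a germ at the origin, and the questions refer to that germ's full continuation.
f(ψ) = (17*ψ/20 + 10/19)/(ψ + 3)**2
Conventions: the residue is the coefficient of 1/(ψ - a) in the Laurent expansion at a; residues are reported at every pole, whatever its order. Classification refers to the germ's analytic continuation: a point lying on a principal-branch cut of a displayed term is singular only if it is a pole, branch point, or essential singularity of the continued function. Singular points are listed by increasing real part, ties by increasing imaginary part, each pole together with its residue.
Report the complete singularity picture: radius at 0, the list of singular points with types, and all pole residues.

Denominator factor (ψ + 3)^2: pole of order 2 at -3, modulus 3.
The radius of convergence is the smallest modulus among the singular points: 3.
At the order-2 pole -3 set g(ψ) = (ψ - (-3))^2*f(ψ) = 17*ψ/20 + 10/19.
Order-2 pole: residue = g'(a); g'(-3) = 17/20, so the residue is 17/20.

Radius of convergence at 0: 3.
At -3: a pole of order 2; residue 17/20.


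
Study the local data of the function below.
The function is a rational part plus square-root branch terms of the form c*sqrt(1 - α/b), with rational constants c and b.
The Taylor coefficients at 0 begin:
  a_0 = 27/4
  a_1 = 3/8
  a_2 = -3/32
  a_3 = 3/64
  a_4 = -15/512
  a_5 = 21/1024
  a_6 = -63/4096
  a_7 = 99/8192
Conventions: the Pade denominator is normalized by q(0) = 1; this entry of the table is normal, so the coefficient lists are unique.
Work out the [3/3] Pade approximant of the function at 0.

The Pade approximant has numerator coefficients [27/4, 141/16, 93/32, 45/256]; denominator coefficients [1, 5/4, 3/8, 1/64].

Taylor coefficients needed (read off): a_0 = 27/4, a_1 = 3/8, a_2 = -3/32, a_3 = 3/64, a_4 = -15/512, a_5 = 21/1024, a_6 = -63/4096.
Write the denominator as Q(α) = 1 + q1*α + q2*α^2 + q3*α^3. Requiring Q*f - P = O(α^7) with deg P <= 3 kills the coefficients of α^4..α^6 in Q*f:
  α^4: a_4 + q1*a_3 + q2*a_2 + q3*a_1 = 0, i.e. -15/512 + (3/64)*q1 + (-3/32)*q2 + (3/8)*q3 = 0.
  α^5: a_5 + q1*a_4 + q2*a_3 + q3*a_2 = 0, i.e. 21/1024 + (-15/512)*q1 + (3/64)*q2 + (-3/32)*q3 = 0.
  α^6: a_6 + q1*a_5 + q2*a_4 + q3*a_3 = 0, i.e. -63/4096 + (21/1024)*q1 + (-15/512)*q2 + (3/64)*q3 = 0.
Solving this linear system: q1 = 5/4, q2 = 3/8, q3 = 1/64.
The numerator is Q*f truncated at degree 3: P0 = a_0 = 27/4; P1 = a_1 + q1*a_0 = 141/16; P2 = a_2 + q1*a_1 + q2*a_0 = 93/32; P3 = a_3 + q1*a_2 + q2*a_1 + q3*a_0 = 45/256.


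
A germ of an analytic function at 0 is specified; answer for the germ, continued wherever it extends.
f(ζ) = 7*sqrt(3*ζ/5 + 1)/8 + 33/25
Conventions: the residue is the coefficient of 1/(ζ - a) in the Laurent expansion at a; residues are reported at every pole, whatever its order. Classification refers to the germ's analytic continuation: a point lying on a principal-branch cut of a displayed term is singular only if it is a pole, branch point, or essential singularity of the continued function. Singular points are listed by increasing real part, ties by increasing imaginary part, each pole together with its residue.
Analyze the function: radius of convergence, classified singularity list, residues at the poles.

Radius of convergence at 0: 5/3.
At -5/3: an algebraic (square-root) branch point.

Branch term (7/8)*sqrt(1 - ζ/(-5/3)): its argument vanishes at ζ = -5/3, a square-root branch point, modulus 5/3.
The radius of convergence is the smallest modulus among the singular points: 5/3.


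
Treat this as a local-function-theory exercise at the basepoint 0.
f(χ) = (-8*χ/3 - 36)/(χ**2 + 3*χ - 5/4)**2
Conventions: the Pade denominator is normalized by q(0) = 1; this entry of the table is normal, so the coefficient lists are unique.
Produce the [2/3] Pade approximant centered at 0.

The Pade approximant has numerator coefficients [-576/25, 161712128/50774775, -80856064/152324325]; denominator coefficients [1, -50899754/10154955, 88311548/16924925, 28107464/10154955].

Taylor coefficients needed (expand at 0): a_0 = -576/25, a_1 = -42112/375, a_2 = -276992/625, a_3 = -14734336/9375, a_4 = -3283968/625, a_5 = -1321019392/78125.
Write the denominator as Q(χ) = 1 + q1*χ + q2*χ^2 + q3*χ^3. Requiring Q*f - P = O(χ^6) with deg P <= 2 kills the coefficients of χ^3..χ^5 in Q*f:
  χ^3: a_3 + q1*a_2 + q2*a_1 + q3*a_0 = 0, i.e. -14734336/9375 + (-276992/625)*q1 + (-42112/375)*q2 + (-576/25)*q3 = 0.
  χ^4: a_4 + q1*a_3 + q2*a_2 + q3*a_1 = 0, i.e. -3283968/625 + (-14734336/9375)*q1 + (-276992/625)*q2 + (-42112/375)*q3 = 0.
  χ^5: a_5 + q1*a_4 + q2*a_3 + q3*a_2 = 0, i.e. -1321019392/78125 + (-3283968/625)*q1 + (-14734336/9375)*q2 + (-276992/625)*q3 = 0.
Solving this linear system: q1 = -50899754/10154955, q2 = 88311548/16924925, q3 = 28107464/10154955.
The numerator is Q*f truncated at degree 2: P0 = a_0 = -576/25; P1 = a_1 + q1*a_0 = 161712128/50774775; P2 = a_2 + q1*a_1 + q2*a_0 = -80856064/152324325.


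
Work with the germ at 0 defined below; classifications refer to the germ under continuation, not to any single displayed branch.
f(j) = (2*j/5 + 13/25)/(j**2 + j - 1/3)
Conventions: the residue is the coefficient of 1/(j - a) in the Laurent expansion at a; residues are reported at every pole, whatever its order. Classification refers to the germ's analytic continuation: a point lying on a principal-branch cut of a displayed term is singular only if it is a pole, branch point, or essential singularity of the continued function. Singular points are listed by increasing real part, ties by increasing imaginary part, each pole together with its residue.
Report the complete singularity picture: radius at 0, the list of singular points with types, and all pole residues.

Denominator factor (j**2 + j - 1/3): discriminant 7/3, real irrational roots -1/2 + (1/6)*sqrt(21) and -1/2 - (1/6)*sqrt(21); poles of order 1, moduli -1/2 + (1/6)*sqrt(21) and 1/2 + (1/6)*sqrt(21).
The radius of convergence is the smallest modulus among the singular points: -1/2 + (1/6)*sqrt(21).
The factor j**2 + j - 1/3 splits as (j - a)(j - a') with a = -1/2 - (1/6)*sqrt(21), a' = -1/2 + (1/6)*sqrt(21). At the order-1 pole a set g(j) = (j - a)*f(j) = [2*j/5 + 13/25] / (j - a').
Simple pole: residue = g(a) at a = -1/2 - (1/6)*sqrt(21), which is 1/5 - (8/175)*sqrt(21).
The factor j**2 + j - 1/3 splits as (j - a)(j - a') with a = -1/2 + (1/6)*sqrt(21), a' = -1/2 - (1/6)*sqrt(21). At the order-1 pole a set g(j) = (j - a)*f(j) = [2*j/5 + 13/25] / (j - a').
Simple pole: residue = g(a) at a = -1/2 + (1/6)*sqrt(21), which is 1/5 + (8/175)*sqrt(21).
List the singular points by increasing real part (a conjugate pair: the negative imaginary part first).

Radius of convergence at 0: -1/2 + (1/6)*sqrt(21).
At -1/2 - (1/6)*sqrt(21): a pole of order 1; residue 1/5 - (8/175)*sqrt(21).
At -1/2 + (1/6)*sqrt(21): a pole of order 1; residue 1/5 + (8/175)*sqrt(21).


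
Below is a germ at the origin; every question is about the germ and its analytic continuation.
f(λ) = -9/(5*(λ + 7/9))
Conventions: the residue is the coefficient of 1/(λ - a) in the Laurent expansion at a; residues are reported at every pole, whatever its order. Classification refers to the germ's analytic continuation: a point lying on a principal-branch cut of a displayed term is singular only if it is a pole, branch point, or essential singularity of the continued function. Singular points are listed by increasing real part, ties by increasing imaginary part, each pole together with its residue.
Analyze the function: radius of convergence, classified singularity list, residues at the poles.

Radius of convergence at 0: 7/9.
At -7/9: a pole of order 1; residue -9/5.

Denominator factor (λ + 7/9): pole of order 1 at -7/9, modulus 7/9.
The radius of convergence is the smallest modulus among the singular points: 7/9.
At the order-1 pole -7/9 set g(λ) = (λ - (-7/9))*f(λ) = -9/5.
Simple pole: residue = g(a) at a = -7/9, which is -9/5.


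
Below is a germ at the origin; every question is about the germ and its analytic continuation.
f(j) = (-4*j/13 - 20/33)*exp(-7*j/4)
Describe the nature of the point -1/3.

There is no denominator, hence no pole anywhere.
The factor exp(-7*j/4) is entire.
So the germ continues analytically to -1/3.

The point is a regular point.


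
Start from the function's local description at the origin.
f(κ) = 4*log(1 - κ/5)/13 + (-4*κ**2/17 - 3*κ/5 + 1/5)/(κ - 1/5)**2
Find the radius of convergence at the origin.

The radius of convergence is 1/5.

Denominator factor (κ - 1/5)^2: pole of order 2 at 1/5, modulus 1/5.
Branch term (4/13)*log(1 - κ/(5)): its argument vanishes at κ = 5, a logarithmic branch point, modulus 5.
The radius of convergence is the smallest modulus among the singular points: 1/5.
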